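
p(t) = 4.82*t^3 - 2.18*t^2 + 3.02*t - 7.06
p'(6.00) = 497.42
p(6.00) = 973.70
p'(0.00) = 3.02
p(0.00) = -7.06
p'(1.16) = 17.42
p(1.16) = 1.03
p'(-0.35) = 6.32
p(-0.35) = -8.59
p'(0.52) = 4.66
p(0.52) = -5.40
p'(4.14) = 232.81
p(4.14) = 310.10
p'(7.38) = 758.40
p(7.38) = 1833.88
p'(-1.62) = 48.03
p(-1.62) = -38.17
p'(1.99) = 51.61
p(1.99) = 28.30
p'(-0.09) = 3.53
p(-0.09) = -7.35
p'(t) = 14.46*t^2 - 4.36*t + 3.02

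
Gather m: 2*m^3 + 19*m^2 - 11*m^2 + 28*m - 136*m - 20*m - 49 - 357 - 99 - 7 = 2*m^3 + 8*m^2 - 128*m - 512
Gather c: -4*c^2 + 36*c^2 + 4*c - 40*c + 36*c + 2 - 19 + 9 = 32*c^2 - 8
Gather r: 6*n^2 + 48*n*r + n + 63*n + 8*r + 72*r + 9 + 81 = 6*n^2 + 64*n + r*(48*n + 80) + 90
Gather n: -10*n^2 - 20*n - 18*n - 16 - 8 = -10*n^2 - 38*n - 24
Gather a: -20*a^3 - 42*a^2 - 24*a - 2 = -20*a^3 - 42*a^2 - 24*a - 2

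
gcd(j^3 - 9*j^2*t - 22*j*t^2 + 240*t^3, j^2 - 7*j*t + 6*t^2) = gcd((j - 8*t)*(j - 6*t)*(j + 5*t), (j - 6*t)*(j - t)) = -j + 6*t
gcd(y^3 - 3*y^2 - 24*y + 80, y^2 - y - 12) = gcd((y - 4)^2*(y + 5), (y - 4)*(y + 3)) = y - 4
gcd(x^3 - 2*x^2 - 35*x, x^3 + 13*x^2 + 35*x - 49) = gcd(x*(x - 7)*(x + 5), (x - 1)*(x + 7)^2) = 1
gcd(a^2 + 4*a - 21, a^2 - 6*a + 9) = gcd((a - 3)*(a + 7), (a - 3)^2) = a - 3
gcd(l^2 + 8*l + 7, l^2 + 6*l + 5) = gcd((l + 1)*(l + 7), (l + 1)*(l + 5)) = l + 1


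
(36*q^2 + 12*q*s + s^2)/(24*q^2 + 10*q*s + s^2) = (6*q + s)/(4*q + s)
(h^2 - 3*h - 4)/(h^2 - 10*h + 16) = (h^2 - 3*h - 4)/(h^2 - 10*h + 16)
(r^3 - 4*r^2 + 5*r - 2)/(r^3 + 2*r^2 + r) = (r^3 - 4*r^2 + 5*r - 2)/(r*(r^2 + 2*r + 1))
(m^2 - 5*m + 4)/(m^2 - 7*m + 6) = (m - 4)/(m - 6)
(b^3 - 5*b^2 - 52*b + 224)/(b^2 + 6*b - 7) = (b^2 - 12*b + 32)/(b - 1)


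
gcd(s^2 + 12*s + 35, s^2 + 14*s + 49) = s + 7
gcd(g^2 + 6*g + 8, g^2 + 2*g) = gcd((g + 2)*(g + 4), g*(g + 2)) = g + 2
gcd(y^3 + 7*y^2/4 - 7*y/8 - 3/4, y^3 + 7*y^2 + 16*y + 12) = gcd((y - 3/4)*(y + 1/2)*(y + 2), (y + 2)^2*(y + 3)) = y + 2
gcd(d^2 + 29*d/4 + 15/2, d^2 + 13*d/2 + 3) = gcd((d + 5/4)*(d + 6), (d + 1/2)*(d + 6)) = d + 6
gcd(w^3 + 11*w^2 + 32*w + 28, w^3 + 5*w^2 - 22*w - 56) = w^2 + 9*w + 14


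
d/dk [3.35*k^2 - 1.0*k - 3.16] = 6.7*k - 1.0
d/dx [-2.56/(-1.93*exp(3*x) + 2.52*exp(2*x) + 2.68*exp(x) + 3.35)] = (-14.8224*exp(2*x) + 12.9024*exp(x) + 6.8608)*exp(x)/(-1.93*exp(3*x) + 2.52*exp(2*x) + 2.68*exp(x) + 3.35)^2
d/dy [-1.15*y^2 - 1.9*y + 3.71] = -2.3*y - 1.9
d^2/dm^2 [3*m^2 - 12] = 6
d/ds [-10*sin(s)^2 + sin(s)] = (1 - 20*sin(s))*cos(s)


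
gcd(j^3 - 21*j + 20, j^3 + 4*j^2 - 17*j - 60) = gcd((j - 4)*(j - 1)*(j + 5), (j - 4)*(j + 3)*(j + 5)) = j^2 + j - 20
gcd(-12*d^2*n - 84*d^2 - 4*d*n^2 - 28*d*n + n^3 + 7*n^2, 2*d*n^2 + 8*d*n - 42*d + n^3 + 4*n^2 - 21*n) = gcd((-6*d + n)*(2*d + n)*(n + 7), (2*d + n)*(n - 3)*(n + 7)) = 2*d*n + 14*d + n^2 + 7*n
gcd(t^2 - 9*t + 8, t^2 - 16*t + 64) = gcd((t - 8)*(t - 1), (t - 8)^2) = t - 8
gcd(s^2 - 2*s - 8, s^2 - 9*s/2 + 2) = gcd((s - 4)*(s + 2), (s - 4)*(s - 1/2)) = s - 4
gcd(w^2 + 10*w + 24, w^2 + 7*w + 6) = w + 6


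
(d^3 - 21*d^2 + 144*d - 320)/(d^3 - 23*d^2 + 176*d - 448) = (d - 5)/(d - 7)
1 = 1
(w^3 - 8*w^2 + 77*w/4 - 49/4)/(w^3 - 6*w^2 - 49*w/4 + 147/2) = (2*w^2 - 9*w + 7)/(2*w^2 - 5*w - 42)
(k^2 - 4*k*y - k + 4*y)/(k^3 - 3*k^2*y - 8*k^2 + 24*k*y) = (k^2 - 4*k*y - k + 4*y)/(k*(k^2 - 3*k*y - 8*k + 24*y))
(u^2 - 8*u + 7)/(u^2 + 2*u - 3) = (u - 7)/(u + 3)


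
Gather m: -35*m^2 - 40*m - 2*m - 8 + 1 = -35*m^2 - 42*m - 7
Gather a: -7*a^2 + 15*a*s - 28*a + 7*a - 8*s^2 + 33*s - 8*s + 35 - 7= -7*a^2 + a*(15*s - 21) - 8*s^2 + 25*s + 28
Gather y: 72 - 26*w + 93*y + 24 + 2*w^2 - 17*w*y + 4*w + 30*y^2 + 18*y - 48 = 2*w^2 - 22*w + 30*y^2 + y*(111 - 17*w) + 48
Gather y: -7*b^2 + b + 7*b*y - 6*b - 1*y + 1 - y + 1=-7*b^2 - 5*b + y*(7*b - 2) + 2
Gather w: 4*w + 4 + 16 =4*w + 20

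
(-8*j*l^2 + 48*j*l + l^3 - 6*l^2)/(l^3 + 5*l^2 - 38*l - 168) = l*(-8*j + l)/(l^2 + 11*l + 28)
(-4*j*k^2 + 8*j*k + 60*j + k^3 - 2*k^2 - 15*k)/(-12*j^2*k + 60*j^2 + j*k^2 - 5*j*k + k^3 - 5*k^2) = (4*j*k + 12*j - k^2 - 3*k)/(12*j^2 - j*k - k^2)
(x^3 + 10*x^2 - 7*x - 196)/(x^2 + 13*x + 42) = (x^2 + 3*x - 28)/(x + 6)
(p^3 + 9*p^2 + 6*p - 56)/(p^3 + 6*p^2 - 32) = (p + 7)/(p + 4)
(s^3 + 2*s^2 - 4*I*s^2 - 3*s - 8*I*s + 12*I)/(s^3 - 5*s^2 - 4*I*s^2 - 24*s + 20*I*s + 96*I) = (s - 1)/(s - 8)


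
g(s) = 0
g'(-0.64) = 0.00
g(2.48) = 0.00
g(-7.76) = 0.00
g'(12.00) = 0.00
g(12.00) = 0.00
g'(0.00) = 0.00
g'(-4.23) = 0.00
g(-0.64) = 0.00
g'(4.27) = 0.00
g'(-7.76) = 0.00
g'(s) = 0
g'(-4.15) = 0.00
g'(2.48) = 0.00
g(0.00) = 0.00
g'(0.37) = 0.00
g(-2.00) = 0.00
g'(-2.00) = 0.00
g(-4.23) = 0.00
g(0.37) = 0.00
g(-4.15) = 0.00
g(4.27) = 0.00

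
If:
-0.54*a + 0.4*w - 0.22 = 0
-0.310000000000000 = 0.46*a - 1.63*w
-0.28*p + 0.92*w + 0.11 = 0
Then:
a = -0.34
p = 0.71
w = 0.10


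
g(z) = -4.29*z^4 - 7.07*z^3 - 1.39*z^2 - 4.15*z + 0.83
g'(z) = -17.16*z^3 - 21.21*z^2 - 2.78*z - 4.15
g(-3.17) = -207.97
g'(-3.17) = 338.16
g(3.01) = -569.21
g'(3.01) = -672.65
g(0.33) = -1.00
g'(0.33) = -7.99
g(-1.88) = -2.89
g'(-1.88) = 40.13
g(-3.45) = -318.84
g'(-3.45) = 457.64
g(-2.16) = -18.83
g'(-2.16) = 75.83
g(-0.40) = 2.61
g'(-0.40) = -5.33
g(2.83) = -457.46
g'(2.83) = -570.82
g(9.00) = -33449.83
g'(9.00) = -14256.82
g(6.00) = -7161.07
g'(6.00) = -4490.95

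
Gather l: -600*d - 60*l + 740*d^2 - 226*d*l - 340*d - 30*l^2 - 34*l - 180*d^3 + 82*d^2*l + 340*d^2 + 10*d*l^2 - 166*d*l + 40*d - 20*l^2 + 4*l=-180*d^3 + 1080*d^2 - 900*d + l^2*(10*d - 50) + l*(82*d^2 - 392*d - 90)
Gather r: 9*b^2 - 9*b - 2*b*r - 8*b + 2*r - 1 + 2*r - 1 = 9*b^2 - 17*b + r*(4 - 2*b) - 2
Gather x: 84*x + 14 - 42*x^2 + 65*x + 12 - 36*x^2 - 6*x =-78*x^2 + 143*x + 26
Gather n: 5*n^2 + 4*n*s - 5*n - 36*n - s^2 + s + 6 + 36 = 5*n^2 + n*(4*s - 41) - s^2 + s + 42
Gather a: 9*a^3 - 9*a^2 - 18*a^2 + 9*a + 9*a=9*a^3 - 27*a^2 + 18*a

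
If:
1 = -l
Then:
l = -1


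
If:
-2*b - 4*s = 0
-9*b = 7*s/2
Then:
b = 0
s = 0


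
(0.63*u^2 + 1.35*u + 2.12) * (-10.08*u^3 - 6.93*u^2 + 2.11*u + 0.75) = -6.3504*u^5 - 17.9739*u^4 - 29.3958*u^3 - 11.3706*u^2 + 5.4857*u + 1.59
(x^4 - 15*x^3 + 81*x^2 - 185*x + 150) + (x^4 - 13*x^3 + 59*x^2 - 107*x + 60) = 2*x^4 - 28*x^3 + 140*x^2 - 292*x + 210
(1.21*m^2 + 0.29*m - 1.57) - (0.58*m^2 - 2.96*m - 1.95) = 0.63*m^2 + 3.25*m + 0.38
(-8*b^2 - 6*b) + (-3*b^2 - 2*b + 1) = -11*b^2 - 8*b + 1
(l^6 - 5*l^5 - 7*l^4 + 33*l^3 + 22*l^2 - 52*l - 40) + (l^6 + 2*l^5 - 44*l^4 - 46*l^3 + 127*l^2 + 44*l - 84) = 2*l^6 - 3*l^5 - 51*l^4 - 13*l^3 + 149*l^2 - 8*l - 124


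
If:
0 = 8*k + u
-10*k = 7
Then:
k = -7/10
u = 28/5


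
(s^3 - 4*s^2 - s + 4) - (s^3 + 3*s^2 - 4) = -7*s^2 - s + 8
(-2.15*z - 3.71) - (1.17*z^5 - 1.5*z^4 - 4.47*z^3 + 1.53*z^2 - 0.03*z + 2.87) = -1.17*z^5 + 1.5*z^4 + 4.47*z^3 - 1.53*z^2 - 2.12*z - 6.58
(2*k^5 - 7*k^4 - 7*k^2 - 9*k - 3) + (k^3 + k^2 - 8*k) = 2*k^5 - 7*k^4 + k^3 - 6*k^2 - 17*k - 3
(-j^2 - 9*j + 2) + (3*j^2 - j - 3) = 2*j^2 - 10*j - 1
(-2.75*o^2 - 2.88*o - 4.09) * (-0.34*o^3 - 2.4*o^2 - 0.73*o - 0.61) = 0.935*o^5 + 7.5792*o^4 + 10.3101*o^3 + 13.5959*o^2 + 4.7425*o + 2.4949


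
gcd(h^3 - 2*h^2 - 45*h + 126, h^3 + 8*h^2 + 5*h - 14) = h + 7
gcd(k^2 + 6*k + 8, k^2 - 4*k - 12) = k + 2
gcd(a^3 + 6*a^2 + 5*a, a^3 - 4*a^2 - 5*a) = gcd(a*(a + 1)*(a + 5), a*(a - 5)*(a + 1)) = a^2 + a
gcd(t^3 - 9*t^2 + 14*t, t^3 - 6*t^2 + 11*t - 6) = t - 2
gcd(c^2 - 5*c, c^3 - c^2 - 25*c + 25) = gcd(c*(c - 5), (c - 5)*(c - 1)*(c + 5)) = c - 5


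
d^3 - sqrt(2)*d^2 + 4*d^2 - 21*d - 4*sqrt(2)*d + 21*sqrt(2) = (d - 3)*(d + 7)*(d - sqrt(2))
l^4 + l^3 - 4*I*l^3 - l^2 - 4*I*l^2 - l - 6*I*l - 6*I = (l + 1)*(l - 3*I)*(l - 2*I)*(l + I)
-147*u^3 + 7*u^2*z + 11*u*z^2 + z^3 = (-3*u + z)*(7*u + z)^2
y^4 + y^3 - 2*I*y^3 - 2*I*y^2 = y^2*(y + 1)*(y - 2*I)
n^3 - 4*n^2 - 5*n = n*(n - 5)*(n + 1)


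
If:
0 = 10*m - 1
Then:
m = 1/10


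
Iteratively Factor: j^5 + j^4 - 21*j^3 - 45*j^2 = (j + 3)*(j^4 - 2*j^3 - 15*j^2) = j*(j + 3)*(j^3 - 2*j^2 - 15*j) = j*(j + 3)^2*(j^2 - 5*j) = j*(j - 5)*(j + 3)^2*(j)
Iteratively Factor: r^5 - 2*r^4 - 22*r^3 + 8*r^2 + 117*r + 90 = (r - 5)*(r^4 + 3*r^3 - 7*r^2 - 27*r - 18) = (r - 5)*(r + 2)*(r^3 + r^2 - 9*r - 9) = (r - 5)*(r - 3)*(r + 2)*(r^2 + 4*r + 3) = (r - 5)*(r - 3)*(r + 1)*(r + 2)*(r + 3)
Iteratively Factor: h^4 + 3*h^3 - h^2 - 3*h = (h)*(h^3 + 3*h^2 - h - 3) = h*(h - 1)*(h^2 + 4*h + 3) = h*(h - 1)*(h + 1)*(h + 3)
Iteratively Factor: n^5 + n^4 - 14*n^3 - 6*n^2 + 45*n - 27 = (n - 1)*(n^4 + 2*n^3 - 12*n^2 - 18*n + 27) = (n - 1)*(n + 3)*(n^3 - n^2 - 9*n + 9) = (n - 3)*(n - 1)*(n + 3)*(n^2 + 2*n - 3) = (n - 3)*(n - 1)*(n + 3)^2*(n - 1)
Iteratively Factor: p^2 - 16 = (p + 4)*(p - 4)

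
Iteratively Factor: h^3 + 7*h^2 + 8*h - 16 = (h - 1)*(h^2 + 8*h + 16) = (h - 1)*(h + 4)*(h + 4)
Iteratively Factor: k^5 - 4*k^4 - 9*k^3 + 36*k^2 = (k + 3)*(k^4 - 7*k^3 + 12*k^2) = (k - 4)*(k + 3)*(k^3 - 3*k^2) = k*(k - 4)*(k + 3)*(k^2 - 3*k) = k*(k - 4)*(k - 3)*(k + 3)*(k)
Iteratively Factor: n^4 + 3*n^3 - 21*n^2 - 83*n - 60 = (n - 5)*(n^3 + 8*n^2 + 19*n + 12) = (n - 5)*(n + 4)*(n^2 + 4*n + 3) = (n - 5)*(n + 1)*(n + 4)*(n + 3)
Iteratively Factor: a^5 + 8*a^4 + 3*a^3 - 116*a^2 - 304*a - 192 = (a + 3)*(a^4 + 5*a^3 - 12*a^2 - 80*a - 64) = (a + 1)*(a + 3)*(a^3 + 4*a^2 - 16*a - 64) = (a + 1)*(a + 3)*(a + 4)*(a^2 - 16) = (a + 1)*(a + 3)*(a + 4)^2*(a - 4)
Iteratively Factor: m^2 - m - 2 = (m - 2)*(m + 1)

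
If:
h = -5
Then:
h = -5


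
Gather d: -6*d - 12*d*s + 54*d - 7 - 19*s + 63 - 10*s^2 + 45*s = d*(48 - 12*s) - 10*s^2 + 26*s + 56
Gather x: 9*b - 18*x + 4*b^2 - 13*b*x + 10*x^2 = 4*b^2 + 9*b + 10*x^2 + x*(-13*b - 18)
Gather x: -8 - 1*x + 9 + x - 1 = 0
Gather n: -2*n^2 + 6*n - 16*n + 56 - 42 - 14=-2*n^2 - 10*n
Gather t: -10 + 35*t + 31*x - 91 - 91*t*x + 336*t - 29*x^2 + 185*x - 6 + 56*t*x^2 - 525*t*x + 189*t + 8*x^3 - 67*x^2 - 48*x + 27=t*(56*x^2 - 616*x + 560) + 8*x^3 - 96*x^2 + 168*x - 80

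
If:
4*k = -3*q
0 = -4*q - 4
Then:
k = 3/4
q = -1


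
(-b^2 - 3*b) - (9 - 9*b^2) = 8*b^2 - 3*b - 9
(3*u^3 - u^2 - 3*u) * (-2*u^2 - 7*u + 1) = -6*u^5 - 19*u^4 + 16*u^3 + 20*u^2 - 3*u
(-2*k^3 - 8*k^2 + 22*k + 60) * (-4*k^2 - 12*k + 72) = 8*k^5 + 56*k^4 - 136*k^3 - 1080*k^2 + 864*k + 4320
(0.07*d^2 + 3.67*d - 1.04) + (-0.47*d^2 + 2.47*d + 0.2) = -0.4*d^2 + 6.14*d - 0.84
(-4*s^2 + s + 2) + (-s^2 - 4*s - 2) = -5*s^2 - 3*s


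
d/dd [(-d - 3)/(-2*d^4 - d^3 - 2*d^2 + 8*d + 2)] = (2*d^4 + d^3 + 2*d^2 - 8*d - (d + 3)*(8*d^3 + 3*d^2 + 4*d - 8) - 2)/(2*d^4 + d^3 + 2*d^2 - 8*d - 2)^2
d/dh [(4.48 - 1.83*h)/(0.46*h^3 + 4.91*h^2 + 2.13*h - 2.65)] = (1.6836*h^3 + 2.8029*h^2 - 43.9936*h - 4.6929)/(0.2116*h^6 + 4.5172*h^5 + 26.0677*h^4 + 18.4786*h^3 - 21.4861*h^2 - 11.289*h + 7.0225)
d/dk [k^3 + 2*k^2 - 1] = k*(3*k + 4)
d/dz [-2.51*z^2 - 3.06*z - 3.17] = -5.02*z - 3.06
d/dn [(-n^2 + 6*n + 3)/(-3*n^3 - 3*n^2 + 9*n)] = (-n^4 + 12*n^3 + 12*n^2 + 6*n - 9)/(3*n^2*(n^4 + 2*n^3 - 5*n^2 - 6*n + 9))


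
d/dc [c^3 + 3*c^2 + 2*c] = 3*c^2 + 6*c + 2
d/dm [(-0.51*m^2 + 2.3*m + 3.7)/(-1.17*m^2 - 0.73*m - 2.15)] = (3.0633*m^2 + 10.851*m - 2.244)/(1.3689*m^4 + 1.7082*m^3 + 5.5639*m^2 + 3.139*m + 4.6225)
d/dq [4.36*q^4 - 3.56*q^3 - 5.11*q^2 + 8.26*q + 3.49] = 17.44*q^3 - 10.68*q^2 - 10.22*q + 8.26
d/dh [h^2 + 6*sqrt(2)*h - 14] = 2*h + 6*sqrt(2)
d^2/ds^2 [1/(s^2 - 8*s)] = 2*(-s*(s - 8) + 4*(s - 4)^2)/(s^3*(s - 8)^3)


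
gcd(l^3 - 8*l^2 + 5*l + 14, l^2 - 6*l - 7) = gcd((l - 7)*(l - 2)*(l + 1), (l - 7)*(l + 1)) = l^2 - 6*l - 7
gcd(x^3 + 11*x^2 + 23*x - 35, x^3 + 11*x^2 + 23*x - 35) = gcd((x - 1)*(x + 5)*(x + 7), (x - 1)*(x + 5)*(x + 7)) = x^3 + 11*x^2 + 23*x - 35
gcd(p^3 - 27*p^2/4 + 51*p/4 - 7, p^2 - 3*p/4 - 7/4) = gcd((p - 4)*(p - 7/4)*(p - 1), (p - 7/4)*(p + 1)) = p - 7/4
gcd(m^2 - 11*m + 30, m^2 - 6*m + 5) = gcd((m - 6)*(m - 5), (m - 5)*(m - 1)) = m - 5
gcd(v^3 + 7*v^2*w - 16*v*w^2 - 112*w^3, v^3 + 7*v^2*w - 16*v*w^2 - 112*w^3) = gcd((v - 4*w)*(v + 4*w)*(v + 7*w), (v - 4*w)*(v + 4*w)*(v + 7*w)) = v^3 + 7*v^2*w - 16*v*w^2 - 112*w^3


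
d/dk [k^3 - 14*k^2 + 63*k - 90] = 3*k^2 - 28*k + 63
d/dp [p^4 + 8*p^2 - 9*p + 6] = 4*p^3 + 16*p - 9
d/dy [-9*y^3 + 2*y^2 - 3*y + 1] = -27*y^2 + 4*y - 3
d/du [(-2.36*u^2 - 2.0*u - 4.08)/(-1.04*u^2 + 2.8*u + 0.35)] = (-8.688*u^2 - 10.1384*u + 10.724)/(1.0816*u^4 - 5.824*u^3 + 7.112*u^2 + 1.96*u + 0.1225)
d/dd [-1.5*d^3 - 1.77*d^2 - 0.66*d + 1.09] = -4.5*d^2 - 3.54*d - 0.66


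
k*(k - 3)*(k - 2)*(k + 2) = k^4 - 3*k^3 - 4*k^2 + 12*k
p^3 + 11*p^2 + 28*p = p*(p + 4)*(p + 7)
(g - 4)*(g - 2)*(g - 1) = g^3 - 7*g^2 + 14*g - 8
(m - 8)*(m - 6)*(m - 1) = m^3 - 15*m^2 + 62*m - 48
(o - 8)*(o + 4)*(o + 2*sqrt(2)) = o^3 - 4*o^2 + 2*sqrt(2)*o^2 - 32*o - 8*sqrt(2)*o - 64*sqrt(2)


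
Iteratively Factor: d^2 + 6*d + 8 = (d + 4)*(d + 2)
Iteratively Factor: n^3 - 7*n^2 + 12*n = (n)*(n^2 - 7*n + 12) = n*(n - 3)*(n - 4)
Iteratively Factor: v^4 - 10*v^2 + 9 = (v + 3)*(v^3 - 3*v^2 - v + 3) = (v - 1)*(v + 3)*(v^2 - 2*v - 3) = (v - 1)*(v + 1)*(v + 3)*(v - 3)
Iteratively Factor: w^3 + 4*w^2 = (w)*(w^2 + 4*w) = w^2*(w + 4)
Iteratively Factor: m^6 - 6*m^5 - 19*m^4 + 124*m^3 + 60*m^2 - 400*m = (m - 5)*(m^5 - m^4 - 24*m^3 + 4*m^2 + 80*m) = (m - 5)^2*(m^4 + 4*m^3 - 4*m^2 - 16*m) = (m - 5)^2*(m - 2)*(m^3 + 6*m^2 + 8*m) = (m - 5)^2*(m - 2)*(m + 4)*(m^2 + 2*m) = (m - 5)^2*(m - 2)*(m + 2)*(m + 4)*(m)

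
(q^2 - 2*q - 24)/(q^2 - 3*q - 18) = (q + 4)/(q + 3)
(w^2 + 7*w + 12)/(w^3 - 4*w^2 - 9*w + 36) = (w + 4)/(w^2 - 7*w + 12)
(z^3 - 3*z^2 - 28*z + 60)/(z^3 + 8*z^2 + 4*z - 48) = (z^2 - z - 30)/(z^2 + 10*z + 24)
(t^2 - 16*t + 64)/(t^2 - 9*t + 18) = (t^2 - 16*t + 64)/(t^2 - 9*t + 18)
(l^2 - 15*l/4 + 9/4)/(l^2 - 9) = (l - 3/4)/(l + 3)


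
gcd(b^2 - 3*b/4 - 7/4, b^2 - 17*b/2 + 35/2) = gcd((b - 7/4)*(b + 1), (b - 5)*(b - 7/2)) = 1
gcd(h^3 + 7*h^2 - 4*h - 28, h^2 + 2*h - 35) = h + 7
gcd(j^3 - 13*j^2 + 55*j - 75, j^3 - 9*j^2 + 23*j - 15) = j^2 - 8*j + 15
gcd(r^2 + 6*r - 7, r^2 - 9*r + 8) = r - 1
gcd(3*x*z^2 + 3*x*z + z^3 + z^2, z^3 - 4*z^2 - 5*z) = z^2 + z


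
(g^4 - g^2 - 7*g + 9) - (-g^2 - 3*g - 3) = g^4 - 4*g + 12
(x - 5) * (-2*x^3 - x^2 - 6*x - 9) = -2*x^4 + 9*x^3 - x^2 + 21*x + 45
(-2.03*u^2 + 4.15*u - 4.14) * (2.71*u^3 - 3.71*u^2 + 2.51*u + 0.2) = -5.5013*u^5 + 18.7778*u^4 - 31.7112*u^3 + 25.3699*u^2 - 9.5614*u - 0.828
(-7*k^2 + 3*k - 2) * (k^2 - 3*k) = -7*k^4 + 24*k^3 - 11*k^2 + 6*k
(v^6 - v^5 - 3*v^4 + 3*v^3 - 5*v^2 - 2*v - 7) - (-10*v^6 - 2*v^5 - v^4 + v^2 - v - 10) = 11*v^6 + v^5 - 2*v^4 + 3*v^3 - 6*v^2 - v + 3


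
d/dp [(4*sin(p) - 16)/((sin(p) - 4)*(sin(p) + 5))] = -4*cos(p)/(sin(p) + 5)^2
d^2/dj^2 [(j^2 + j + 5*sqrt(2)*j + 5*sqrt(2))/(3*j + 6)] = 2*(2 - 5*sqrt(2))/(3*(j^3 + 6*j^2 + 12*j + 8))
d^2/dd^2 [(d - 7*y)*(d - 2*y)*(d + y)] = 6*d - 16*y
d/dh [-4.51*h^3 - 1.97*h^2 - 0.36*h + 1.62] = -13.53*h^2 - 3.94*h - 0.36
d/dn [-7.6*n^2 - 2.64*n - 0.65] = -15.2*n - 2.64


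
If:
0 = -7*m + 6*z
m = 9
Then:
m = 9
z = 21/2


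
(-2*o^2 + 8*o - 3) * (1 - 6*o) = 12*o^3 - 50*o^2 + 26*o - 3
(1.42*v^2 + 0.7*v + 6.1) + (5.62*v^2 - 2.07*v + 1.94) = 7.04*v^2 - 1.37*v + 8.04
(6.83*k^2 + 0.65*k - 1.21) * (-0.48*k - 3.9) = -3.2784*k^3 - 26.949*k^2 - 1.9542*k + 4.719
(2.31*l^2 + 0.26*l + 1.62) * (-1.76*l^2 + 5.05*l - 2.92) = -4.0656*l^4 + 11.2079*l^3 - 8.2834*l^2 + 7.4218*l - 4.7304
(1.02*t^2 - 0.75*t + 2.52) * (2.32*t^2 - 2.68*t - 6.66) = 2.3664*t^4 - 4.4736*t^3 + 1.0632*t^2 - 1.7586*t - 16.7832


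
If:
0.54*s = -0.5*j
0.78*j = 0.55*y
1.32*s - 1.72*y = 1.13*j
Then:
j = 0.00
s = 0.00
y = 0.00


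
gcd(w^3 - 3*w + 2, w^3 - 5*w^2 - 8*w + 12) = w^2 + w - 2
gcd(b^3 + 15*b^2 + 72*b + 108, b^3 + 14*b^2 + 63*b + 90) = b^2 + 9*b + 18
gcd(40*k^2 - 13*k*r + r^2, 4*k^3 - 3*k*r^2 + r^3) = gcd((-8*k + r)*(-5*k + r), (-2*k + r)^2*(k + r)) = 1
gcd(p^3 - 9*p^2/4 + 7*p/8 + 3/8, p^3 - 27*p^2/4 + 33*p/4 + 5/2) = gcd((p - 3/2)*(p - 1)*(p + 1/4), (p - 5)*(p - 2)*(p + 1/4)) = p + 1/4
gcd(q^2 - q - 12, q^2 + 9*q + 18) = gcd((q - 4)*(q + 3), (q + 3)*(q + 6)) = q + 3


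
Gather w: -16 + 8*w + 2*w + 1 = 10*w - 15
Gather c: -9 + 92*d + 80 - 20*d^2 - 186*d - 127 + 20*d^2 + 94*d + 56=0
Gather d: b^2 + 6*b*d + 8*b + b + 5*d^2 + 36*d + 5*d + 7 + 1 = b^2 + 9*b + 5*d^2 + d*(6*b + 41) + 8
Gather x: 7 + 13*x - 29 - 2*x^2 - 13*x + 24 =2 - 2*x^2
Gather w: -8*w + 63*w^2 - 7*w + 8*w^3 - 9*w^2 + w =8*w^3 + 54*w^2 - 14*w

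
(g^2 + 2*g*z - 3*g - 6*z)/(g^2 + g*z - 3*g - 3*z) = (g + 2*z)/(g + z)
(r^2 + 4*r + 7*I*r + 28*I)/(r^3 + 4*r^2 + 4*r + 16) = (r + 7*I)/(r^2 + 4)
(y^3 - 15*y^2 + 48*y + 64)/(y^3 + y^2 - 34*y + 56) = (y^3 - 15*y^2 + 48*y + 64)/(y^3 + y^2 - 34*y + 56)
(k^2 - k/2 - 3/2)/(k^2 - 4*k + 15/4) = 2*(k + 1)/(2*k - 5)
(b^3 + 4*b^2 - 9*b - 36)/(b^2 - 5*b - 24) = (b^2 + b - 12)/(b - 8)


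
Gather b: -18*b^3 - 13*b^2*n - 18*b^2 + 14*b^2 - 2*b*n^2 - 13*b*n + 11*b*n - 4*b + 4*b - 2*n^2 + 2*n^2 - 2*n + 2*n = -18*b^3 + b^2*(-13*n - 4) + b*(-2*n^2 - 2*n)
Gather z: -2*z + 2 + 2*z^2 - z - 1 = 2*z^2 - 3*z + 1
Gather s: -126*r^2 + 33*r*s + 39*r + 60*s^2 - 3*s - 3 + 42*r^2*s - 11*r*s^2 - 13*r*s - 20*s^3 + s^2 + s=-126*r^2 + 39*r - 20*s^3 + s^2*(61 - 11*r) + s*(42*r^2 + 20*r - 2) - 3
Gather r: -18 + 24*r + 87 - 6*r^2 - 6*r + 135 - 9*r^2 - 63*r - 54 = -15*r^2 - 45*r + 150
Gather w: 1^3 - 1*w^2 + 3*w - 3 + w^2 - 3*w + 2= 0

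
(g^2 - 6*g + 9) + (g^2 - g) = 2*g^2 - 7*g + 9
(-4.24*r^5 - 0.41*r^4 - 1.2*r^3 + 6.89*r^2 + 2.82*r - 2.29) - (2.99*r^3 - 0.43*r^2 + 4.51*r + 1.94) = -4.24*r^5 - 0.41*r^4 - 4.19*r^3 + 7.32*r^2 - 1.69*r - 4.23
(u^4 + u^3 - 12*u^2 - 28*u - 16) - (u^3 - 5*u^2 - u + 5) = u^4 - 7*u^2 - 27*u - 21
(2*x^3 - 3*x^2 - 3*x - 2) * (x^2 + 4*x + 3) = 2*x^5 + 5*x^4 - 9*x^3 - 23*x^2 - 17*x - 6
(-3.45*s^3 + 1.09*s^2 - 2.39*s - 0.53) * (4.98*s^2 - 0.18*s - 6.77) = -17.181*s^5 + 6.0492*s^4 + 11.2581*s^3 - 9.5885*s^2 + 16.2757*s + 3.5881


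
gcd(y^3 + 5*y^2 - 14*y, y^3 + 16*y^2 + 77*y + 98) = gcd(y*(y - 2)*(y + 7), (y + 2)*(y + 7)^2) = y + 7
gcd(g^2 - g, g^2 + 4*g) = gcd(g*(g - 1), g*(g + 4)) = g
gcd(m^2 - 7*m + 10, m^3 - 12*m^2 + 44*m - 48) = m - 2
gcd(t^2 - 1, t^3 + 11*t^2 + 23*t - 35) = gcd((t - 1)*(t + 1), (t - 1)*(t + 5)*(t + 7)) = t - 1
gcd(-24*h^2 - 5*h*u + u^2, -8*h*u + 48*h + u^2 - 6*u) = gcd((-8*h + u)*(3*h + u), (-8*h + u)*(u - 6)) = -8*h + u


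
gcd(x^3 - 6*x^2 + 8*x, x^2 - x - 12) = x - 4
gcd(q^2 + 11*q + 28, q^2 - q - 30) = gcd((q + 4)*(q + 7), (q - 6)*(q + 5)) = 1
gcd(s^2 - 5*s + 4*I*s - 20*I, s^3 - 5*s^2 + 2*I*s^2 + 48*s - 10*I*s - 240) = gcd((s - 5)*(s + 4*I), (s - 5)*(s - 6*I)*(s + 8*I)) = s - 5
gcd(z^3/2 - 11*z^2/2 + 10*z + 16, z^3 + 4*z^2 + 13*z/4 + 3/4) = 1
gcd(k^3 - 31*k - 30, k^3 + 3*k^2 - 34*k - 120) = k^2 - k - 30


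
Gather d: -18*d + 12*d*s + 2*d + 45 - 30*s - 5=d*(12*s - 16) - 30*s + 40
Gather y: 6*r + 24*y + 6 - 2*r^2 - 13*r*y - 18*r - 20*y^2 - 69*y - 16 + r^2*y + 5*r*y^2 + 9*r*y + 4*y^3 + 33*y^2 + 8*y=-2*r^2 - 12*r + 4*y^3 + y^2*(5*r + 13) + y*(r^2 - 4*r - 37) - 10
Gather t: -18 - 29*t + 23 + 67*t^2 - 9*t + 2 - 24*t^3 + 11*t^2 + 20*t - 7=-24*t^3 + 78*t^2 - 18*t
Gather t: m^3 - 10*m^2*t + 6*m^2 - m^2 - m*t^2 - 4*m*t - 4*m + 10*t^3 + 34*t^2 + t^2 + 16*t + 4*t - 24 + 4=m^3 + 5*m^2 - 4*m + 10*t^3 + t^2*(35 - m) + t*(-10*m^2 - 4*m + 20) - 20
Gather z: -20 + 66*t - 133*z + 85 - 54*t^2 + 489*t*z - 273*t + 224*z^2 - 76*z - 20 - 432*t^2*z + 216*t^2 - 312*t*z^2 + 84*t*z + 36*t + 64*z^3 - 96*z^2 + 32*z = 162*t^2 - 171*t + 64*z^3 + z^2*(128 - 312*t) + z*(-432*t^2 + 573*t - 177) + 45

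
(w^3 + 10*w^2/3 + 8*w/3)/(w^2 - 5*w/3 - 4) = w*(w + 2)/(w - 3)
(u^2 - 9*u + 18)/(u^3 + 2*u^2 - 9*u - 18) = (u - 6)/(u^2 + 5*u + 6)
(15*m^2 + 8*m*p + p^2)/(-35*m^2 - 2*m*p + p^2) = (3*m + p)/(-7*m + p)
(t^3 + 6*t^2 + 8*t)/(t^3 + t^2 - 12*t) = (t + 2)/(t - 3)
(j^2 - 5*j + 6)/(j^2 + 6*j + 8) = (j^2 - 5*j + 6)/(j^2 + 6*j + 8)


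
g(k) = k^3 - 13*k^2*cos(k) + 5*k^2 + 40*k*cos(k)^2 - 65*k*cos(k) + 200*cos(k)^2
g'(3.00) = 371.21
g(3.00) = 694.50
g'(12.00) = -544.85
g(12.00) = 694.32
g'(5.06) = -299.31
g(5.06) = 78.84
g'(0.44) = -185.89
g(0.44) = 151.02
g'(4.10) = -536.03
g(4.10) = 552.05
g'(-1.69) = 35.68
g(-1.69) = 2.68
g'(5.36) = -145.90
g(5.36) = 12.96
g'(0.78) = -220.75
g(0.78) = 78.70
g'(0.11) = -70.60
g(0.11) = 194.74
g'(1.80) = 330.51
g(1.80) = 72.23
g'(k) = 13*k^2*sin(k) + 3*k^2 - 80*k*sin(k)*cos(k) + 65*k*sin(k) - 26*k*cos(k) + 10*k - 400*sin(k)*cos(k) + 40*cos(k)^2 - 65*cos(k)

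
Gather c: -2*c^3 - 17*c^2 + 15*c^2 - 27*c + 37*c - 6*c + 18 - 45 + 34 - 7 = -2*c^3 - 2*c^2 + 4*c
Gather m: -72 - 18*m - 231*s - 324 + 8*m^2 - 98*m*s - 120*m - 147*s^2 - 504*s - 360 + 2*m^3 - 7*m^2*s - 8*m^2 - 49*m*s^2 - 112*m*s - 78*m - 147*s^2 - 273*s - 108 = 2*m^3 - 7*m^2*s + m*(-49*s^2 - 210*s - 216) - 294*s^2 - 1008*s - 864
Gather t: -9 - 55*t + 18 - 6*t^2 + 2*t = -6*t^2 - 53*t + 9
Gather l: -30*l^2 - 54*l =-30*l^2 - 54*l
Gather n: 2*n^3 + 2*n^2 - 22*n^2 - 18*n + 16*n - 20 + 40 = 2*n^3 - 20*n^2 - 2*n + 20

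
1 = 1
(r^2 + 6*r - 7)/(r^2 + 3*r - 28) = (r - 1)/(r - 4)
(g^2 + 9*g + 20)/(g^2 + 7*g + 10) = (g + 4)/(g + 2)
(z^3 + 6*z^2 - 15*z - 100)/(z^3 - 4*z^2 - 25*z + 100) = (z + 5)/(z - 5)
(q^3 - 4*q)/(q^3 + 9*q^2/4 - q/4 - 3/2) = 4*q*(q - 2)/(4*q^2 + q - 3)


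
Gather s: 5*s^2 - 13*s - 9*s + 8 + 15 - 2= 5*s^2 - 22*s + 21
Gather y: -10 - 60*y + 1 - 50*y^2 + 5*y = -50*y^2 - 55*y - 9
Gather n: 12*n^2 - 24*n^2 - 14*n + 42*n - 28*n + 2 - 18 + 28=12 - 12*n^2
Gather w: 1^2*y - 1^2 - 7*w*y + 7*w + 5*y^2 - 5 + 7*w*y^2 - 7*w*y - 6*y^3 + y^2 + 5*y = w*(7*y^2 - 14*y + 7) - 6*y^3 + 6*y^2 + 6*y - 6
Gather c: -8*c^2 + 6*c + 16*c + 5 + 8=-8*c^2 + 22*c + 13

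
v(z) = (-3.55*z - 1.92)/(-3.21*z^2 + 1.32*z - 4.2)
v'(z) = (-3.55*z - 1.92)*(6.42*z - 1.32)/(-3.21*z^2 + 1.32*z - 4.2)^2 - 3.55/(-3.21*z^2 + 1.32*z - 4.2)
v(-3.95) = -0.20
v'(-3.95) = -0.03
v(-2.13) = -0.26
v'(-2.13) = -0.02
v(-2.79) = -0.24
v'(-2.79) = -0.03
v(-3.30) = -0.23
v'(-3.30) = -0.03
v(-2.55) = -0.25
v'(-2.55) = -0.03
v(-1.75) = -0.26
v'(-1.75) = 0.02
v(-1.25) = -0.23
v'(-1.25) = 0.13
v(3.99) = 0.32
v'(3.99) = -0.09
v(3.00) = 0.43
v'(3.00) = -0.14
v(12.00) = 0.10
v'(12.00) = -0.01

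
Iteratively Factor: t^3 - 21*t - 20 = (t + 1)*(t^2 - t - 20) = (t + 1)*(t + 4)*(t - 5)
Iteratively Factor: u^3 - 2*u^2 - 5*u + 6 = (u + 2)*(u^2 - 4*u + 3) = (u - 1)*(u + 2)*(u - 3)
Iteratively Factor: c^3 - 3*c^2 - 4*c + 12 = (c - 3)*(c^2 - 4) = (c - 3)*(c + 2)*(c - 2)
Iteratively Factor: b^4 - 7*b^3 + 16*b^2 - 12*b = (b - 2)*(b^3 - 5*b^2 + 6*b) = b*(b - 2)*(b^2 - 5*b + 6) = b*(b - 2)^2*(b - 3)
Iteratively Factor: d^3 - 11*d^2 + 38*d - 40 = (d - 2)*(d^2 - 9*d + 20) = (d - 5)*(d - 2)*(d - 4)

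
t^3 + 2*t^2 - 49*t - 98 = (t - 7)*(t + 2)*(t + 7)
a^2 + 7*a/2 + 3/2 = (a + 1/2)*(a + 3)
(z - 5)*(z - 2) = z^2 - 7*z + 10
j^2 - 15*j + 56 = (j - 8)*(j - 7)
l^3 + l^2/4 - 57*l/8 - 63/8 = (l - 3)*(l + 3/2)*(l + 7/4)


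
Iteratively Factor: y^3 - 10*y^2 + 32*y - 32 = (y - 2)*(y^2 - 8*y + 16) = (y - 4)*(y - 2)*(y - 4)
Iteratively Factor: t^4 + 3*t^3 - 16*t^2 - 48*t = (t - 4)*(t^3 + 7*t^2 + 12*t) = (t - 4)*(t + 4)*(t^2 + 3*t) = (t - 4)*(t + 3)*(t + 4)*(t)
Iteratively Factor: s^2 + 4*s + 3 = (s + 3)*(s + 1)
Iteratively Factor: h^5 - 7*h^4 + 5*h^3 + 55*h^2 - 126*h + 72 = (h + 3)*(h^4 - 10*h^3 + 35*h^2 - 50*h + 24) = (h - 4)*(h + 3)*(h^3 - 6*h^2 + 11*h - 6) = (h - 4)*(h - 1)*(h + 3)*(h^2 - 5*h + 6) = (h - 4)*(h - 2)*(h - 1)*(h + 3)*(h - 3)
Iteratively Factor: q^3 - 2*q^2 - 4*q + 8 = (q + 2)*(q^2 - 4*q + 4) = (q - 2)*(q + 2)*(q - 2)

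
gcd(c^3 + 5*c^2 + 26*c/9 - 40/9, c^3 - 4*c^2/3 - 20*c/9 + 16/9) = c - 2/3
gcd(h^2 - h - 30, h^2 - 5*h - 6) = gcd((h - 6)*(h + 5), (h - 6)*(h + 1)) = h - 6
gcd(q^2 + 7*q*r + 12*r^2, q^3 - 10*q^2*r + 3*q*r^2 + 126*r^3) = q + 3*r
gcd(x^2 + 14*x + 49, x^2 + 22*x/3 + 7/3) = x + 7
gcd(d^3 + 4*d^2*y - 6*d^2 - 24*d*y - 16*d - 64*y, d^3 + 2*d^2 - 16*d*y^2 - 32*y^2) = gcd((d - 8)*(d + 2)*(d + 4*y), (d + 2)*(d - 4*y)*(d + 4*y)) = d^2 + 4*d*y + 2*d + 8*y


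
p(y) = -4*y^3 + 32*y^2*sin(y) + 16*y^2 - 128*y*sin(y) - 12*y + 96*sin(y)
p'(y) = 32*y^2*cos(y) - 12*y^2 + 64*y*sin(y) - 128*y*cos(y) + 32*y - 128*sin(y) + 96*cos(y) - 12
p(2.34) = -12.06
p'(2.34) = 32.49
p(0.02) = 1.64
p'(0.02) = 79.54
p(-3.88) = 1244.25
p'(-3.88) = -1364.67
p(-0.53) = -75.92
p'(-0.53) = 198.64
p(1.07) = -3.21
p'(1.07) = -45.79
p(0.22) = 13.23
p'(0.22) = 37.31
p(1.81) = -22.99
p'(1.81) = 2.10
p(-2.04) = -312.28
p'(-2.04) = -118.30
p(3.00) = 0.00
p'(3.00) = -14.97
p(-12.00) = 12708.22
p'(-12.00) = 2660.88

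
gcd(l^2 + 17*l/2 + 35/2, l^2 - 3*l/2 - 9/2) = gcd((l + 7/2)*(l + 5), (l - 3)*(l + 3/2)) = 1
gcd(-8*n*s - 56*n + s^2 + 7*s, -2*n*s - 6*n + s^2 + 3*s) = 1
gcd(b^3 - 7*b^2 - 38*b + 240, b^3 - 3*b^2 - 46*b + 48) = b^2 - 2*b - 48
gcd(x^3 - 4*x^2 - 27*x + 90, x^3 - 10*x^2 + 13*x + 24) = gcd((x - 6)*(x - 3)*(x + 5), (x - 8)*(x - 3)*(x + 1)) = x - 3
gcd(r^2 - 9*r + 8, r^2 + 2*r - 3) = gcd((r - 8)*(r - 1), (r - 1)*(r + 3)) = r - 1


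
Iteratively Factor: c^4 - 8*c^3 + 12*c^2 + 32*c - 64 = (c + 2)*(c^3 - 10*c^2 + 32*c - 32) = (c - 4)*(c + 2)*(c^2 - 6*c + 8) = (c - 4)*(c - 2)*(c + 2)*(c - 4)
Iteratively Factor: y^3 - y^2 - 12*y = (y - 4)*(y^2 + 3*y) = y*(y - 4)*(y + 3)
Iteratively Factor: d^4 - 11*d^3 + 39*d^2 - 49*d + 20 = (d - 5)*(d^3 - 6*d^2 + 9*d - 4) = (d - 5)*(d - 4)*(d^2 - 2*d + 1) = (d - 5)*(d - 4)*(d - 1)*(d - 1)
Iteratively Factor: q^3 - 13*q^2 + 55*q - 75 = (q - 5)*(q^2 - 8*q + 15) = (q - 5)*(q - 3)*(q - 5)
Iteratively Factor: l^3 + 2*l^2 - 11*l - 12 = (l + 4)*(l^2 - 2*l - 3) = (l - 3)*(l + 4)*(l + 1)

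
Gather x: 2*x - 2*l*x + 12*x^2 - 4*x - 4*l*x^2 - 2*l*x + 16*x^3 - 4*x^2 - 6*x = 16*x^3 + x^2*(8 - 4*l) + x*(-4*l - 8)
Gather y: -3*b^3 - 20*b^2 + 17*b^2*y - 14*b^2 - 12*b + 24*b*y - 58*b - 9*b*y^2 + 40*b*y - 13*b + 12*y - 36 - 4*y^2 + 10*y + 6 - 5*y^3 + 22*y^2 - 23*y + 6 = -3*b^3 - 34*b^2 - 83*b - 5*y^3 + y^2*(18 - 9*b) + y*(17*b^2 + 64*b - 1) - 24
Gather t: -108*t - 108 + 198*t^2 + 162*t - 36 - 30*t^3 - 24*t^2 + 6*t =-30*t^3 + 174*t^2 + 60*t - 144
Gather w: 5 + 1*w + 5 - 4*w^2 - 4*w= -4*w^2 - 3*w + 10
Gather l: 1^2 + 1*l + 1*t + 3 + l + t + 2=2*l + 2*t + 6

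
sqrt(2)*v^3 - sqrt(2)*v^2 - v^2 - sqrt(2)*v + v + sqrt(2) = (v - 1)*(v - sqrt(2))*(sqrt(2)*v + 1)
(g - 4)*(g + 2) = g^2 - 2*g - 8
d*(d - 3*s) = d^2 - 3*d*s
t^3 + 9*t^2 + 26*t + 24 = (t + 2)*(t + 3)*(t + 4)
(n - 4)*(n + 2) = n^2 - 2*n - 8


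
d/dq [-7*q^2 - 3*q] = -14*q - 3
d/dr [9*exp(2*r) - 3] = 18*exp(2*r)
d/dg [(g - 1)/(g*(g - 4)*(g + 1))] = 2*(-g^3 + 3*g^2 - 3*g - 2)/(g^2*(g^4 - 6*g^3 + g^2 + 24*g + 16))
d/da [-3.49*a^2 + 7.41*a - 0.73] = 7.41 - 6.98*a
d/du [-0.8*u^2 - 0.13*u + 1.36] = -1.6*u - 0.13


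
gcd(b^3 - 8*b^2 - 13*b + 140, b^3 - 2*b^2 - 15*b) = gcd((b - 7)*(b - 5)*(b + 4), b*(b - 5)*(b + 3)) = b - 5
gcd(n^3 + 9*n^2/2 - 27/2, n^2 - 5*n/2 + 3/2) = n - 3/2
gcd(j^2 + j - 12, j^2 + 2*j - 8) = j + 4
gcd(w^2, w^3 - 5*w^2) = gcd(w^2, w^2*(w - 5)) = w^2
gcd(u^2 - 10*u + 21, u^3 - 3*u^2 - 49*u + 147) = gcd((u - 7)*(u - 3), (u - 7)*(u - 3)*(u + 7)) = u^2 - 10*u + 21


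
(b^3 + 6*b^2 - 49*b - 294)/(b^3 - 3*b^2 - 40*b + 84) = (b + 7)/(b - 2)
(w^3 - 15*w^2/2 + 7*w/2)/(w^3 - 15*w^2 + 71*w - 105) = w*(2*w - 1)/(2*(w^2 - 8*w + 15))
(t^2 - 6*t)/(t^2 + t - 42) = t/(t + 7)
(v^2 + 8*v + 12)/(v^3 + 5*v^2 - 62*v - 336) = (v + 2)/(v^2 - v - 56)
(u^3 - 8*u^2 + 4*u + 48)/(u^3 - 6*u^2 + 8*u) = (u^2 - 4*u - 12)/(u*(u - 2))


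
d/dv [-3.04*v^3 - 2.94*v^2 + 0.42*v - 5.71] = -9.12*v^2 - 5.88*v + 0.42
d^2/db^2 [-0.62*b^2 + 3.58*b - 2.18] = -1.24000000000000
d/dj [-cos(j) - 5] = sin(j)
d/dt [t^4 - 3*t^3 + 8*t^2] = t*(4*t^2 - 9*t + 16)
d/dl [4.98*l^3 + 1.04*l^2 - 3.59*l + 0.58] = 14.94*l^2 + 2.08*l - 3.59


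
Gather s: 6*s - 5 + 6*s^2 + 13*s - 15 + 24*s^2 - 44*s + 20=30*s^2 - 25*s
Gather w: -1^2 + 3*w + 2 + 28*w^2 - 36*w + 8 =28*w^2 - 33*w + 9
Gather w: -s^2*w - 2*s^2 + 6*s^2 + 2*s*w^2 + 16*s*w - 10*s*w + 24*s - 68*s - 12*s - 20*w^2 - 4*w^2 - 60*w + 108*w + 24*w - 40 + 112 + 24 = 4*s^2 - 56*s + w^2*(2*s - 24) + w*(-s^2 + 6*s + 72) + 96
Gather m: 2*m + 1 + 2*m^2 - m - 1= 2*m^2 + m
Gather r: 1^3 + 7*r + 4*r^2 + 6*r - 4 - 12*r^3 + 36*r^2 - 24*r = -12*r^3 + 40*r^2 - 11*r - 3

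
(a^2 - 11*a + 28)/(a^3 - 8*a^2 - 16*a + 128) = (a - 7)/(a^2 - 4*a - 32)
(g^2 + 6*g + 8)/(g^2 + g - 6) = (g^2 + 6*g + 8)/(g^2 + g - 6)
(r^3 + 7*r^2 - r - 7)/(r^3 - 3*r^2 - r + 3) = (r + 7)/(r - 3)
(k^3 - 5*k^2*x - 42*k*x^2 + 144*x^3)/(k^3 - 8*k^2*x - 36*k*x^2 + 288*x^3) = (-k + 3*x)/(-k + 6*x)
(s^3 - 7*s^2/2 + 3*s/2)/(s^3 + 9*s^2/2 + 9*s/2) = (2*s^2 - 7*s + 3)/(2*s^2 + 9*s + 9)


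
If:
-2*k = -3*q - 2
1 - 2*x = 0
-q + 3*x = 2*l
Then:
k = 3*q/2 + 1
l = 3/4 - q/2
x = 1/2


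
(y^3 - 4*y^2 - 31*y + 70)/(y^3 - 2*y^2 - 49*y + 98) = (y + 5)/(y + 7)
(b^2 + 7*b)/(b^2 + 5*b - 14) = b/(b - 2)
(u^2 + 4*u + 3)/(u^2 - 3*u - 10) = (u^2 + 4*u + 3)/(u^2 - 3*u - 10)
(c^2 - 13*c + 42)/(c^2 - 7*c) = (c - 6)/c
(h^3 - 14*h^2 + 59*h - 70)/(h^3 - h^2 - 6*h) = (-h^3 + 14*h^2 - 59*h + 70)/(h*(-h^2 + h + 6))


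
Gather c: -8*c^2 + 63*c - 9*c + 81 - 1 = -8*c^2 + 54*c + 80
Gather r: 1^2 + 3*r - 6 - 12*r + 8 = 3 - 9*r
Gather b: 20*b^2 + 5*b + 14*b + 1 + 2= 20*b^2 + 19*b + 3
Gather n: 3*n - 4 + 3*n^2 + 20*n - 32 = 3*n^2 + 23*n - 36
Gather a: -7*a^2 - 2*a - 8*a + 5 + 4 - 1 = -7*a^2 - 10*a + 8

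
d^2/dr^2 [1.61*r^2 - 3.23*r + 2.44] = 3.22000000000000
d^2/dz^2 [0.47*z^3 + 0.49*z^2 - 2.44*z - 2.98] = 2.82*z + 0.98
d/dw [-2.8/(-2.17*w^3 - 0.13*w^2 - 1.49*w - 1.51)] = (-18.228*w^2 - 0.728*w - 4.172)/(2.17*w^3 + 0.13*w^2 + 1.49*w + 1.51)^2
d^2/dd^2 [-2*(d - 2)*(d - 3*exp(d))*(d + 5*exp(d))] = -4*d^2*exp(d) + 120*d*exp(2*d) - 8*d*exp(d) - 12*d - 120*exp(2*d) + 8*exp(d) + 8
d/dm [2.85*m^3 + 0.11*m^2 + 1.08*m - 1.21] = 8.55*m^2 + 0.22*m + 1.08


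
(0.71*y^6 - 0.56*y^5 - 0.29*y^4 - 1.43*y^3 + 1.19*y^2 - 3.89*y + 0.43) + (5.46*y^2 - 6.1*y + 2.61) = 0.71*y^6 - 0.56*y^5 - 0.29*y^4 - 1.43*y^3 + 6.65*y^2 - 9.99*y + 3.04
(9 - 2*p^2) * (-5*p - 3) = 10*p^3 + 6*p^2 - 45*p - 27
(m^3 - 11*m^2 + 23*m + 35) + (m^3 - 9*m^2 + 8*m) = 2*m^3 - 20*m^2 + 31*m + 35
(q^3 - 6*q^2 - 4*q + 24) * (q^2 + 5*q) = q^5 - q^4 - 34*q^3 + 4*q^2 + 120*q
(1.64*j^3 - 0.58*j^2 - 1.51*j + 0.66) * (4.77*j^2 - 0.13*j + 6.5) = 7.8228*j^5 - 2.9798*j^4 + 3.5327*j^3 - 0.4255*j^2 - 9.9008*j + 4.29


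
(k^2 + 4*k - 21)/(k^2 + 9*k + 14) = (k - 3)/(k + 2)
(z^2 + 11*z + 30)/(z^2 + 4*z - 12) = (z + 5)/(z - 2)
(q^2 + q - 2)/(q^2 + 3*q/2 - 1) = 2*(q - 1)/(2*q - 1)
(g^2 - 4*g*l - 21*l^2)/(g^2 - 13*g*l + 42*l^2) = (g + 3*l)/(g - 6*l)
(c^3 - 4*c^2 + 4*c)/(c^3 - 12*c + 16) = c/(c + 4)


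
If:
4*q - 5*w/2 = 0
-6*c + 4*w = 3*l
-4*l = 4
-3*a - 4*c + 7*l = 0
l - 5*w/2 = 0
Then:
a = -119/45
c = 7/30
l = -1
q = -1/4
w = -2/5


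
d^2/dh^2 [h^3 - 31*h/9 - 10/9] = 6*h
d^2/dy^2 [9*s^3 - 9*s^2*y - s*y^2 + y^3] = -2*s + 6*y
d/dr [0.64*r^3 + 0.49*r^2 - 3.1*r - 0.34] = 1.92*r^2 + 0.98*r - 3.1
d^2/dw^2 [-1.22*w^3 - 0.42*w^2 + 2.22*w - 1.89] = -7.32*w - 0.84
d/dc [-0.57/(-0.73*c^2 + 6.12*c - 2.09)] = (3.4884 - 0.8322*c)/(0.73*c^2 - 6.12*c + 2.09)^2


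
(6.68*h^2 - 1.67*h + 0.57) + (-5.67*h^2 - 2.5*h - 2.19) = 1.01*h^2 - 4.17*h - 1.62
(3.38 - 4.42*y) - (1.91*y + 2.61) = 0.77 - 6.33*y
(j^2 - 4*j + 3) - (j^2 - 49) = 52 - 4*j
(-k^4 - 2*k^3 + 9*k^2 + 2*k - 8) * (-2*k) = 2*k^5 + 4*k^4 - 18*k^3 - 4*k^2 + 16*k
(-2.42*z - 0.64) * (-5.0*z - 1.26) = 12.1*z^2 + 6.2492*z + 0.8064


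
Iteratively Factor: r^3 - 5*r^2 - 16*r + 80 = (r + 4)*(r^2 - 9*r + 20) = (r - 5)*(r + 4)*(r - 4)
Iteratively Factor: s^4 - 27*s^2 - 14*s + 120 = (s + 4)*(s^3 - 4*s^2 - 11*s + 30) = (s + 3)*(s + 4)*(s^2 - 7*s + 10) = (s - 5)*(s + 3)*(s + 4)*(s - 2)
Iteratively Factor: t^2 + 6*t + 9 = (t + 3)*(t + 3)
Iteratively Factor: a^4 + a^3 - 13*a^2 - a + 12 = (a + 4)*(a^3 - 3*a^2 - a + 3) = (a - 3)*(a + 4)*(a^2 - 1) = (a - 3)*(a + 1)*(a + 4)*(a - 1)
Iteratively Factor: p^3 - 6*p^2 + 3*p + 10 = (p - 2)*(p^2 - 4*p - 5) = (p - 2)*(p + 1)*(p - 5)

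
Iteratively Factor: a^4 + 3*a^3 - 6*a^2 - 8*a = (a + 1)*(a^3 + 2*a^2 - 8*a) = (a + 1)*(a + 4)*(a^2 - 2*a) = (a - 2)*(a + 1)*(a + 4)*(a)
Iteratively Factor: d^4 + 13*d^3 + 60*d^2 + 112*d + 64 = (d + 4)*(d^3 + 9*d^2 + 24*d + 16) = (d + 1)*(d + 4)*(d^2 + 8*d + 16) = (d + 1)*(d + 4)^2*(d + 4)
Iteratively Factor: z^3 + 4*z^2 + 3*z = (z + 3)*(z^2 + z) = (z + 1)*(z + 3)*(z)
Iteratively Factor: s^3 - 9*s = (s + 3)*(s^2 - 3*s) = s*(s + 3)*(s - 3)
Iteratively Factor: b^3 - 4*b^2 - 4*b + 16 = (b - 2)*(b^2 - 2*b - 8) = (b - 4)*(b - 2)*(b + 2)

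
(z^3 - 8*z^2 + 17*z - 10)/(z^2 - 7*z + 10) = z - 1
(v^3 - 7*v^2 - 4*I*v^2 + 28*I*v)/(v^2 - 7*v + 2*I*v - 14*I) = v*(v - 4*I)/(v + 2*I)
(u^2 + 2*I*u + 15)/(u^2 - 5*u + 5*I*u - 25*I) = (u - 3*I)/(u - 5)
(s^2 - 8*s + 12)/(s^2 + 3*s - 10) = (s - 6)/(s + 5)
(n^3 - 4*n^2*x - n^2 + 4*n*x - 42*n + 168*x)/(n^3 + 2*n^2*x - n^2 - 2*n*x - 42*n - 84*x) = (n - 4*x)/(n + 2*x)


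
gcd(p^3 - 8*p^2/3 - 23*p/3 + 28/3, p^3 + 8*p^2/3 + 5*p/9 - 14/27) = p + 7/3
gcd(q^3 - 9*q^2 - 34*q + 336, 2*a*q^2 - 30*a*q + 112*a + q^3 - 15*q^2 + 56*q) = q^2 - 15*q + 56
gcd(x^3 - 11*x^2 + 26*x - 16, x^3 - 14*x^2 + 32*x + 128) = x - 8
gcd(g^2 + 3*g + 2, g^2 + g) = g + 1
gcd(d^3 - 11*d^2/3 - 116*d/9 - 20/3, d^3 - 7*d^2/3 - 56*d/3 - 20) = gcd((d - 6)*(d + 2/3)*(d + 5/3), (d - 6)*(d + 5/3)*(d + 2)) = d^2 - 13*d/3 - 10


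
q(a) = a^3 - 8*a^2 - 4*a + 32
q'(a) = 3*a^2 - 16*a - 4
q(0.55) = 27.55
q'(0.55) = -11.89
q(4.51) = -57.03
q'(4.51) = -15.14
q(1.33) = 14.88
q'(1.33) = -19.97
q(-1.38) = 19.66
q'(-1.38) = 23.79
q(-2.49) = -23.08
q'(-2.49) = 54.44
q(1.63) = 8.56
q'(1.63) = -22.11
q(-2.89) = -47.39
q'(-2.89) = 67.30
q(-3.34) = -81.14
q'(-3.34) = 82.91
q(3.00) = -25.00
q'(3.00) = -25.00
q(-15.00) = -5083.00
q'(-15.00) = 911.00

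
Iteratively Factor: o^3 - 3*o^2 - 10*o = (o + 2)*(o^2 - 5*o) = o*(o + 2)*(o - 5)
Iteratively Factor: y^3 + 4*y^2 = (y + 4)*(y^2) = y*(y + 4)*(y)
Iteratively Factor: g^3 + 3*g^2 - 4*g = (g + 4)*(g^2 - g) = g*(g + 4)*(g - 1)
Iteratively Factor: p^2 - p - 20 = (p - 5)*(p + 4)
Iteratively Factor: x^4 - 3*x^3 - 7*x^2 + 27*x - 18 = (x - 2)*(x^3 - x^2 - 9*x + 9) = (x - 3)*(x - 2)*(x^2 + 2*x - 3) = (x - 3)*(x - 2)*(x + 3)*(x - 1)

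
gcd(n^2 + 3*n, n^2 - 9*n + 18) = 1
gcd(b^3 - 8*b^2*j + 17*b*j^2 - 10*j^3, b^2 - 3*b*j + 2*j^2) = b^2 - 3*b*j + 2*j^2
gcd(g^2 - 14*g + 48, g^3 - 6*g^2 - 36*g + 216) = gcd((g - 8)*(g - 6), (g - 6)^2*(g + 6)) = g - 6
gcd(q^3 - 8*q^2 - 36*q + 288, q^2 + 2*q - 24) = q + 6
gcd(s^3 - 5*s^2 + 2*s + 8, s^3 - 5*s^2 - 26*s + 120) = s - 4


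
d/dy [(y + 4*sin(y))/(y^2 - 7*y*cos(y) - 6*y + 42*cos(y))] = ((y + 4*sin(y))*(-7*y*sin(y) - 2*y + 42*sin(y) + 7*cos(y) + 6) + (4*cos(y) + 1)*(y^2 - 7*y*cos(y) - 6*y + 42*cos(y)))/((y - 6)^2*(y - 7*cos(y))^2)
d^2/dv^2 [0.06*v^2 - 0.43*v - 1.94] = 0.120000000000000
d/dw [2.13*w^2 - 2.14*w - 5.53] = 4.26*w - 2.14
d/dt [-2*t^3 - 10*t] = -6*t^2 - 10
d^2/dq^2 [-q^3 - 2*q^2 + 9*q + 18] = -6*q - 4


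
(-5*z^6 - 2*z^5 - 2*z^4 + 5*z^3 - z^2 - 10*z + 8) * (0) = 0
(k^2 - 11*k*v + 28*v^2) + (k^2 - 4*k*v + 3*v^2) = 2*k^2 - 15*k*v + 31*v^2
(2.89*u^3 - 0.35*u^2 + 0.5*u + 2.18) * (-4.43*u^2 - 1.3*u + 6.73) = -12.8027*u^5 - 2.2065*u^4 + 17.6897*u^3 - 12.6629*u^2 + 0.531*u + 14.6714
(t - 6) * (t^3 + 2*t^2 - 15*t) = t^4 - 4*t^3 - 27*t^2 + 90*t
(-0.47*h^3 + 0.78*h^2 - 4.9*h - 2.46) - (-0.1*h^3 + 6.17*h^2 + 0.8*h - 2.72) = -0.37*h^3 - 5.39*h^2 - 5.7*h + 0.26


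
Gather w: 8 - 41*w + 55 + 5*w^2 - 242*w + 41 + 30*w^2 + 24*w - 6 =35*w^2 - 259*w + 98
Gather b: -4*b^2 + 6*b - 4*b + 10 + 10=-4*b^2 + 2*b + 20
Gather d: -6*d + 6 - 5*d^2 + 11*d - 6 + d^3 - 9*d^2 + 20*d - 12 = d^3 - 14*d^2 + 25*d - 12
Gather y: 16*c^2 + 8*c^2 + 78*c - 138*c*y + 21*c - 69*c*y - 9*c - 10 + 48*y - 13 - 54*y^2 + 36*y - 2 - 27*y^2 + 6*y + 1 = 24*c^2 + 90*c - 81*y^2 + y*(90 - 207*c) - 24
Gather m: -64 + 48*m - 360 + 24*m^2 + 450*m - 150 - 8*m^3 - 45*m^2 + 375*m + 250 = -8*m^3 - 21*m^2 + 873*m - 324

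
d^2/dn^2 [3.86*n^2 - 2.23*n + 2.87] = 7.72000000000000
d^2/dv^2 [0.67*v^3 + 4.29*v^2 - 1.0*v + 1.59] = 4.02*v + 8.58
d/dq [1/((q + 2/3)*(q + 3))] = 3*(-6*q - 11)/(9*q^4 + 66*q^3 + 157*q^2 + 132*q + 36)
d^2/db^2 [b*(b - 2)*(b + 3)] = 6*b + 2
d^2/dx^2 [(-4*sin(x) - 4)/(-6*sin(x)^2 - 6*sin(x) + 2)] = 2*(-9*sin(x)^5 - 27*sin(x)^4 - 27*sin(x)^3 + 30*sin(x)^2 + 68*sin(x) + 30)/(3*sin(x)^2 + 3*sin(x) - 1)^3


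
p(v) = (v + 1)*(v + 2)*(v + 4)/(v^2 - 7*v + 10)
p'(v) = (7 - 2*v)*(v + 1)*(v + 2)*(v + 4)/(v^2 - 7*v + 10)^2 + (v + 1)*(v + 2)/(v^2 - 7*v + 10) + (v + 1)*(v + 4)/(v^2 - 7*v + 10) + (v + 2)*(v + 4)/(v^2 - 7*v + 10) = (v^4 - 14*v^3 - 33*v^2 + 124*v + 196)/(v^4 - 14*v^3 + 69*v^2 - 140*v + 100)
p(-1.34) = -0.03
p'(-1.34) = 0.02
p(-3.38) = 0.05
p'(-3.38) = 0.03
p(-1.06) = -0.01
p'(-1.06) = 0.13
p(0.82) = 5.02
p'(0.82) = 11.03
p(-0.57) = 0.15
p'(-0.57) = 0.57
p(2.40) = -92.06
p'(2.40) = 132.36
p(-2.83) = 0.05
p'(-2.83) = -0.03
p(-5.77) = -0.38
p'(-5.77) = 0.31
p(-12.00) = -3.70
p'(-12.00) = 0.69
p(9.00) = 51.07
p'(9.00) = -6.39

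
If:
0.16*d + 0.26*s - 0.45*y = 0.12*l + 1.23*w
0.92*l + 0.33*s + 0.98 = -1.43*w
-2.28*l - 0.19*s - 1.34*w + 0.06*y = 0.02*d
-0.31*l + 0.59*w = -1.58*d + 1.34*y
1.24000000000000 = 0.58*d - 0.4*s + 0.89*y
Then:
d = 0.42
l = 0.47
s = -2.12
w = -0.50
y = 0.17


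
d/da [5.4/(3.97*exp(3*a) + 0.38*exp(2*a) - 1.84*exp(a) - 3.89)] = (-64.314*exp(2*a) - 4.104*exp(a) + 9.936)*exp(a)/(3.97*exp(3*a) + 0.38*exp(2*a) - 1.84*exp(a) - 3.89)^2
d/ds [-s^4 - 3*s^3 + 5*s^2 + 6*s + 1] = -4*s^3 - 9*s^2 + 10*s + 6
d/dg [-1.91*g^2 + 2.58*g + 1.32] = 2.58 - 3.82*g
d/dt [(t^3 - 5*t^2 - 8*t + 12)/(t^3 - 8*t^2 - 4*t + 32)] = (-3*t^2 + 20*t - 52)/(t^4 - 20*t^3 + 132*t^2 - 320*t + 256)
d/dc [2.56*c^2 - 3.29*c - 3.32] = 5.12*c - 3.29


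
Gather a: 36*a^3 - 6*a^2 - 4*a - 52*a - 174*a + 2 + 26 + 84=36*a^3 - 6*a^2 - 230*a + 112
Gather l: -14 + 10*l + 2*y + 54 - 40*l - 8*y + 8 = -30*l - 6*y + 48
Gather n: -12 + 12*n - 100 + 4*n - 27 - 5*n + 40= 11*n - 99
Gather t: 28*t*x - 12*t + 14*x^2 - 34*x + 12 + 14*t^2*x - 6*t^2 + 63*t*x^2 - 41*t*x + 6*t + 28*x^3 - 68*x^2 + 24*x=t^2*(14*x - 6) + t*(63*x^2 - 13*x - 6) + 28*x^3 - 54*x^2 - 10*x + 12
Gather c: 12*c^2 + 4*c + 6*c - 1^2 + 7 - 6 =12*c^2 + 10*c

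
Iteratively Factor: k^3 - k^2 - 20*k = (k - 5)*(k^2 + 4*k) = (k - 5)*(k + 4)*(k)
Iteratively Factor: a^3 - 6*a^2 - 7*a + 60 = (a + 3)*(a^2 - 9*a + 20) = (a - 4)*(a + 3)*(a - 5)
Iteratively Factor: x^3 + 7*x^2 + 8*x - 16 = (x + 4)*(x^2 + 3*x - 4) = (x + 4)^2*(x - 1)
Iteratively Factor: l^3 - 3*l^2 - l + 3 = (l - 3)*(l^2 - 1) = (l - 3)*(l - 1)*(l + 1)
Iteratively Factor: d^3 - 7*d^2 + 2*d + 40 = (d + 2)*(d^2 - 9*d + 20) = (d - 5)*(d + 2)*(d - 4)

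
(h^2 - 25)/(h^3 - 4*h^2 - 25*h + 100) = 1/(h - 4)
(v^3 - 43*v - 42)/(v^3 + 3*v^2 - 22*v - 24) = (v - 7)/(v - 4)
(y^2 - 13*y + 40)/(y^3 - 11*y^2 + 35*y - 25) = (y - 8)/(y^2 - 6*y + 5)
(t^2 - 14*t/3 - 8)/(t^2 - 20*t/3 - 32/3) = (t - 6)/(t - 8)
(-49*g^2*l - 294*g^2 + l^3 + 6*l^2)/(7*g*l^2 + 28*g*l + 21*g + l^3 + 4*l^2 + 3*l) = (-7*g*l - 42*g + l^2 + 6*l)/(l^2 + 4*l + 3)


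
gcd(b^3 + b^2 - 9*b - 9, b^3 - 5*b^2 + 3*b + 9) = b^2 - 2*b - 3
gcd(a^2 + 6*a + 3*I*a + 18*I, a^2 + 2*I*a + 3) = a + 3*I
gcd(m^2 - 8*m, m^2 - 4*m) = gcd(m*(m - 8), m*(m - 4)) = m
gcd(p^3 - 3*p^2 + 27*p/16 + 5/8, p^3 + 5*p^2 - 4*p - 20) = p - 2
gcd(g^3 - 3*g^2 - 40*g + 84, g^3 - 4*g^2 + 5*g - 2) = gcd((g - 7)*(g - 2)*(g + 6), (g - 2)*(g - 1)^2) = g - 2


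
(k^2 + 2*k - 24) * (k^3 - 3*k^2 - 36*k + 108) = k^5 - k^4 - 66*k^3 + 108*k^2 + 1080*k - 2592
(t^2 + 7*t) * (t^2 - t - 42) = t^4 + 6*t^3 - 49*t^2 - 294*t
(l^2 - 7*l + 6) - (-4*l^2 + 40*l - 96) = 5*l^2 - 47*l + 102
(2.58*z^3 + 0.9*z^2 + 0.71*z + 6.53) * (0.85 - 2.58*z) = -6.6564*z^4 - 0.129*z^3 - 1.0668*z^2 - 16.2439*z + 5.5505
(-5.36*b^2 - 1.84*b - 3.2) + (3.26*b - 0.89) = -5.36*b^2 + 1.42*b - 4.09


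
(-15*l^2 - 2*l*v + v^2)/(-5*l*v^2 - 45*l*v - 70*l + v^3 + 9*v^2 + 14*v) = (3*l + v)/(v^2 + 9*v + 14)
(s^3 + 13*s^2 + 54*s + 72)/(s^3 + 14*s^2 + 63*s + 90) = (s + 4)/(s + 5)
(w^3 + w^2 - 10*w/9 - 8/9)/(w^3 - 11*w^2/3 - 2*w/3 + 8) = (3*w^2 - w - 2)/(3*(w^2 - 5*w + 6))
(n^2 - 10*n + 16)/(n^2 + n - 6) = (n - 8)/(n + 3)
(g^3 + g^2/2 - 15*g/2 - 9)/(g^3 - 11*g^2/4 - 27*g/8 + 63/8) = 4*(2*g^2 + 7*g + 6)/(8*g^2 + 2*g - 21)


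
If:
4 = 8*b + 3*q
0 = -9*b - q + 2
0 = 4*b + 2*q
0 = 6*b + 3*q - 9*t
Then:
No Solution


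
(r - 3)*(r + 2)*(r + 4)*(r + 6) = r^4 + 9*r^3 + 8*r^2 - 84*r - 144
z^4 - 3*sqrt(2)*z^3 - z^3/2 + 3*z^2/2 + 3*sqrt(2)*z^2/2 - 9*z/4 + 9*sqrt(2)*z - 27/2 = (z - 2)*(z + 3/2)*(z - 3*sqrt(2)/2)^2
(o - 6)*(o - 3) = o^2 - 9*o + 18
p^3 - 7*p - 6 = (p - 3)*(p + 1)*(p + 2)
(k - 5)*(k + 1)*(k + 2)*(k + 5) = k^4 + 3*k^3 - 23*k^2 - 75*k - 50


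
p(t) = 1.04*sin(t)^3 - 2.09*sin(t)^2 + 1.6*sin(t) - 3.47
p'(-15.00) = -4.28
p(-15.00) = -5.68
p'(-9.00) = -3.51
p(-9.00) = -4.56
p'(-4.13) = -0.16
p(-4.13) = -2.99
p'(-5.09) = 0.15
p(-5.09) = -2.95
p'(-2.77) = -3.29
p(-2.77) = -4.38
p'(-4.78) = 0.04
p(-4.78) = -2.92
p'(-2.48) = -4.22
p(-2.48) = -5.48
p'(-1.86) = -2.42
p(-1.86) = -7.84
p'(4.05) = -4.20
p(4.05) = -6.54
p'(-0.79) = 4.32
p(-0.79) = -6.03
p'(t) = 3.12*sin(t)^2*cos(t) - 4.18*sin(t)*cos(t) + 1.6*cos(t)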